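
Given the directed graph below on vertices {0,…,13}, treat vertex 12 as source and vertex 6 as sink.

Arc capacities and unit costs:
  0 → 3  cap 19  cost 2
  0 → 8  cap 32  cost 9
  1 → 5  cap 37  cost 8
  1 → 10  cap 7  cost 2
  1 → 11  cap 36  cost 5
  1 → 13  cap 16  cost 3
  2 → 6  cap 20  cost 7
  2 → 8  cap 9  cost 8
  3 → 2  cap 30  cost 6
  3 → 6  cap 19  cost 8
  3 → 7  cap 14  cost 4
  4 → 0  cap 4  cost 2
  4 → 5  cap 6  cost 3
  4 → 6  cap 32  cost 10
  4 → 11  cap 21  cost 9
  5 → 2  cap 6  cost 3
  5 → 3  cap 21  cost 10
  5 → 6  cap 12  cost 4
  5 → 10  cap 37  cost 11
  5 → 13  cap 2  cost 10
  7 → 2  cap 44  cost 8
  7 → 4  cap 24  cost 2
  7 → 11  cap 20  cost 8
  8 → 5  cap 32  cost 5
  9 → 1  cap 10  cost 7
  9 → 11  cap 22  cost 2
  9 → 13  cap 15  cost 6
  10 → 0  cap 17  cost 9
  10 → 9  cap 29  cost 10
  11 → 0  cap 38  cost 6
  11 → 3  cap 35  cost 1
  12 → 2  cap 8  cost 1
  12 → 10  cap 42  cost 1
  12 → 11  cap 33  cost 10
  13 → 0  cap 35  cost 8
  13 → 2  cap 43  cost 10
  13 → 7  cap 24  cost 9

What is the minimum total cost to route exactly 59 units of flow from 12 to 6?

shortest-cost path #1: 12→2→6 push 8 @ unit cost 8 (adds 64)
shortest-cost path #2: 12→11→3→6 push 19 @ unit cost 19 (adds 361)
shortest-cost path #3: 12→11→3→2→6 push 12 @ unit cost 24 (adds 288)
shortest-cost path #4: 12→11→3→7→4→5→6 push 2 @ unit cost 24 (adds 48)
shortest-cost path #5: 12→10→0→3→7→4→5→6 push 4 @ unit cost 25 (adds 100)
shortest-cost path #6: 12→10→0→3→7→4→6 push 8 @ unit cost 28 (adds 224)
shortest-cost path #7: 12→10→0→8→5→6 push 5 @ unit cost 28 (adds 140)
shortest-cost path #8: 12→10→9→1→5→6 push 1 @ unit cost 30 (adds 30)
total cost = 1255

Minimum cost for 59 units: 1255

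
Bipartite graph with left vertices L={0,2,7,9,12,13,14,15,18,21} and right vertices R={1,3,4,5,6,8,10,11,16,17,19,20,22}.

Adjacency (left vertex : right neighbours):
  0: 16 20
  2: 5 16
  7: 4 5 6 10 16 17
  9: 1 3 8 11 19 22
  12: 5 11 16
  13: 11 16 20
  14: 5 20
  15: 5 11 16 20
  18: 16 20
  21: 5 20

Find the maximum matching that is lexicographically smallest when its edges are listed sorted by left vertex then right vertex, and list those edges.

|M| = 6 (so the lex-smallest maximum matching has 6 edges)
process left vertices in ascending order; for each, take the smallest-labelled available neighbour that still permits 6 edges overall, or leave it unmatched if none does
lex-smallest matching: {0-16, 2-5, 7-4, 9-1, 12-11, 13-20}

Lex-smallest maximum matching: {(0,16), (2,5), (7,4), (9,1), (12,11), (13,20)}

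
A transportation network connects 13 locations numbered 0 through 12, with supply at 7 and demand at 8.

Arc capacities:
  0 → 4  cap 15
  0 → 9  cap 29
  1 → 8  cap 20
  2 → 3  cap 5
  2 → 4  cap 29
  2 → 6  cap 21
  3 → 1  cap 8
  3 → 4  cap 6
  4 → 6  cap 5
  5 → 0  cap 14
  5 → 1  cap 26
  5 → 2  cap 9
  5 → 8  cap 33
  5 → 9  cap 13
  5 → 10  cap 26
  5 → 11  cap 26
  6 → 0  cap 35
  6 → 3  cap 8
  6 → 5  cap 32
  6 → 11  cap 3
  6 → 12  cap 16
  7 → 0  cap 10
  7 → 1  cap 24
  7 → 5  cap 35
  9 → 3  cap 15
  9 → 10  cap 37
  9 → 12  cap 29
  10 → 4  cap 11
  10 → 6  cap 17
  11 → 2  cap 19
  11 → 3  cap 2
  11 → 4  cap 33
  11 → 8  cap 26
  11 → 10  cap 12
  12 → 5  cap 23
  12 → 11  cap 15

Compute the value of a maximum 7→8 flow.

Maximum flow value: 65

augment #1: 7→1→8 bottleneck 20, total now 20
augment #2: 7→5→8 bottleneck 33, total now 53
augment #3: 7→5→11→8 bottleneck 2, total now 55
augment #4: 7→0→4→6→11→8 bottleneck 3, total now 58
augment #5: 7→0→9→12→11→8 bottleneck 7, total now 65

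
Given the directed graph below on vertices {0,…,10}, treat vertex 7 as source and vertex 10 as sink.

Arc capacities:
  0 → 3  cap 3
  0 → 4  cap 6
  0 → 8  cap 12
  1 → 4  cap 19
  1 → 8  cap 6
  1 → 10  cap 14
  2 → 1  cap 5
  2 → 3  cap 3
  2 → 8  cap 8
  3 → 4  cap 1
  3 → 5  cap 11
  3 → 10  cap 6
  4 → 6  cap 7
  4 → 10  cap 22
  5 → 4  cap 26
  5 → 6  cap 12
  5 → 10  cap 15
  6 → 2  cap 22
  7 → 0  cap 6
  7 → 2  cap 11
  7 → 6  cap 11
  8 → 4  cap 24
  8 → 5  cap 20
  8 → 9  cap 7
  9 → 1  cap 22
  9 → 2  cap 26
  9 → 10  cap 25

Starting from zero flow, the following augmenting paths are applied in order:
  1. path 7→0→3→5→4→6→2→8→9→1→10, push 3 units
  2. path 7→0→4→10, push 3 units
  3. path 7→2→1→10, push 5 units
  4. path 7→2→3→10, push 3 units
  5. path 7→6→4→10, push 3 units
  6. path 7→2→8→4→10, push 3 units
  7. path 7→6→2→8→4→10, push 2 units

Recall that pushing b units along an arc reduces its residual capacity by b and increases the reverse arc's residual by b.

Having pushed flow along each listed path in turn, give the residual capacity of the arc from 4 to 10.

after path 1 (7→0→3→5→4→6→2→8→9→1→10, push 3): res(4,10)=22
after path 2 (7→0→4→10, push 3): res(4,10)=19
after path 3 (7→2→1→10, push 5): res(4,10)=19
after path 4 (7→2→3→10, push 3): res(4,10)=19
after path 5 (7→6→4→10, push 3): res(4,10)=16
after path 6 (7→2→8→4→10, push 3): res(4,10)=13
after path 7 (7→6→2→8→4→10, push 2): res(4,10)=11

Residual capacity of (4,10): 11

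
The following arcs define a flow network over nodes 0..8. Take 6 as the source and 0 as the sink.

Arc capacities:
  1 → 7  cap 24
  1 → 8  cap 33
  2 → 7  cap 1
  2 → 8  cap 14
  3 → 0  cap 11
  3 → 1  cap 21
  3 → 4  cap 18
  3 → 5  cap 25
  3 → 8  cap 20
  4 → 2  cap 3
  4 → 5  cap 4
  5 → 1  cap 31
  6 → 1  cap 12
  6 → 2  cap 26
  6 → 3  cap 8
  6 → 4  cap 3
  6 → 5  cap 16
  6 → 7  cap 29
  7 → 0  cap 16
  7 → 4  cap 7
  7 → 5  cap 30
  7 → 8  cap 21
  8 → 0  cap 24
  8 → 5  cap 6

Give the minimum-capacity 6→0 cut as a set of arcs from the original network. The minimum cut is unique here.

Min-cut arcs: {(6,3), (7,0), (8,0)} (total capacity 48)

augment #1: 6→3→0 push 8
augment #2: 6→7→0 push 16
augment #3: 6→1→8→0 push 12
augment #4: 6→2→8→0 push 12
max flow = 48; residual-reachable set from 6 gives S-side
cut edges (S→T): {(6,3), (7,0), (8,0)} total cap 48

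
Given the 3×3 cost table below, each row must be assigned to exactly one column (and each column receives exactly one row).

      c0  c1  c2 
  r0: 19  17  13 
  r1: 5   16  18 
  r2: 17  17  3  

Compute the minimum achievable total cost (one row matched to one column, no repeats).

optimal assignment: row0→col1 (cost 17), row1→col0 (cost 5), row2→col2 (cost 3)
total = 17 + 5 + 3 = 25

Minimum assignment cost: 25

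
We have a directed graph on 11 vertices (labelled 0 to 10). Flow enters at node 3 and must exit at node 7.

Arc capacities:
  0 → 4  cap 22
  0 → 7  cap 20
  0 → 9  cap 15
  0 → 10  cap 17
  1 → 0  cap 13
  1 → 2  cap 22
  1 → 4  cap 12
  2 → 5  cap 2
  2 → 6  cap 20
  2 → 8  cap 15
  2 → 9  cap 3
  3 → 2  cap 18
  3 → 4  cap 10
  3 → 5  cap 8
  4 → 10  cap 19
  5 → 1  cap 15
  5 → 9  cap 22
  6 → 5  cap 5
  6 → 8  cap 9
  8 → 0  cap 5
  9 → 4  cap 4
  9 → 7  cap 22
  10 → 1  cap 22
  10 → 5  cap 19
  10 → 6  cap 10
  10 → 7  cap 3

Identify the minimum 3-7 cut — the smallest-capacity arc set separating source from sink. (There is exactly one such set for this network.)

augment #1: 3→2→9→7 push 3
augment #2: 3→4→10→7 push 3
augment #3: 3→5→9→7 push 8
augment #4: 3→2→5→9→7 push 2
augment #5: 3→2→8→0→7 push 5
augment #6: 3→2→6→5→9→7 push 5
augment #7: 3→4→10→1→0→7 push 7
max flow = 33; residual-reachable set from 3 gives S-side
cut edges (S→T): {(2,5), (2,9), (3,4), (3,5), (6,5), (8,0)} total cap 33

Min-cut arcs: {(2,5), (2,9), (3,4), (3,5), (6,5), (8,0)} (total capacity 33)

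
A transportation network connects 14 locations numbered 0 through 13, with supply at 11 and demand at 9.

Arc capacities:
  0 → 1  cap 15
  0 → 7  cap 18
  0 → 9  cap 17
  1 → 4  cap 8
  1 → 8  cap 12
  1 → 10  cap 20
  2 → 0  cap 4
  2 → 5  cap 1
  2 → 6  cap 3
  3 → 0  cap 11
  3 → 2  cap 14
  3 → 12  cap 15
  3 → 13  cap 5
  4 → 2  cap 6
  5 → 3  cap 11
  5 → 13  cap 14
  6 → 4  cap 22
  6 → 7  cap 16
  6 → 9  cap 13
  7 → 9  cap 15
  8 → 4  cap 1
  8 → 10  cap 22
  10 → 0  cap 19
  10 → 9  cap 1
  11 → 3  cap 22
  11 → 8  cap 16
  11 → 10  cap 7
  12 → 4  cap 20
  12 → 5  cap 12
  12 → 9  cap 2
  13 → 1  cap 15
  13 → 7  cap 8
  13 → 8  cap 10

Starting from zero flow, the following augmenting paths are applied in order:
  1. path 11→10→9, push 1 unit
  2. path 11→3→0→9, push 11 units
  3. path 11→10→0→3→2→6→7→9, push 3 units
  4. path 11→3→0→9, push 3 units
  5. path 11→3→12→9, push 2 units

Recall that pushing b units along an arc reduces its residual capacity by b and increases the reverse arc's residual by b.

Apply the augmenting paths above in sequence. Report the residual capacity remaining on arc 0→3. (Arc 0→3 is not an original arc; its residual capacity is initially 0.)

Residual capacity of (0,3): 11

after path 1 (11→10→9, push 1): res(0,3)=0
after path 2 (11→3→0→9, push 11): res(0,3)=11
after path 3 (11→10→0→3→2→6→7→9, push 3): res(0,3)=8
after path 4 (11→3→0→9, push 3): res(0,3)=11
after path 5 (11→3→12→9, push 2): res(0,3)=11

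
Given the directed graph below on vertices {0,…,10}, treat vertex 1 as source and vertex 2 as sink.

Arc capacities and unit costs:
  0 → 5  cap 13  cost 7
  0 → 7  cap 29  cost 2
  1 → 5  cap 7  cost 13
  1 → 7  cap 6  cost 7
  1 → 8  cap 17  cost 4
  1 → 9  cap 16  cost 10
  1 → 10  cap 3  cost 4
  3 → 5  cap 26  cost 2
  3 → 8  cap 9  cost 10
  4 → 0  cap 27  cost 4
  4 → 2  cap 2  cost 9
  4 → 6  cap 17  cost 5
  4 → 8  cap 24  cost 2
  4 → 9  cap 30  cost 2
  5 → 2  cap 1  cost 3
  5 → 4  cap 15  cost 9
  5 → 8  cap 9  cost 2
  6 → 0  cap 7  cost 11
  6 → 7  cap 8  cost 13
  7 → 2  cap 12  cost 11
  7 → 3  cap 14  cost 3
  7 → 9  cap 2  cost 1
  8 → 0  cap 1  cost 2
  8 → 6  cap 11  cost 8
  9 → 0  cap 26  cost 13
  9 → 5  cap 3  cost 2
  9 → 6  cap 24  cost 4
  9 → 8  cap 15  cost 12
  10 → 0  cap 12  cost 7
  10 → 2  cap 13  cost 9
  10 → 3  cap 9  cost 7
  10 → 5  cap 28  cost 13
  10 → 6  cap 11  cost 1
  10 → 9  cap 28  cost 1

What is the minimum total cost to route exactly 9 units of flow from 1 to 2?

shortest-cost path #1: 1→10→9→5→2 push 1 @ unit cost 10 (adds 10)
shortest-cost path #2: 1→10→2 push 2 @ unit cost 13 (adds 26)
shortest-cost path #3: 1→7→9→10→2 push 1 @ unit cost 16 (adds 16)
shortest-cost path #4: 1→7→2 push 5 @ unit cost 18 (adds 90)
total cost = 142

Minimum cost for 9 units: 142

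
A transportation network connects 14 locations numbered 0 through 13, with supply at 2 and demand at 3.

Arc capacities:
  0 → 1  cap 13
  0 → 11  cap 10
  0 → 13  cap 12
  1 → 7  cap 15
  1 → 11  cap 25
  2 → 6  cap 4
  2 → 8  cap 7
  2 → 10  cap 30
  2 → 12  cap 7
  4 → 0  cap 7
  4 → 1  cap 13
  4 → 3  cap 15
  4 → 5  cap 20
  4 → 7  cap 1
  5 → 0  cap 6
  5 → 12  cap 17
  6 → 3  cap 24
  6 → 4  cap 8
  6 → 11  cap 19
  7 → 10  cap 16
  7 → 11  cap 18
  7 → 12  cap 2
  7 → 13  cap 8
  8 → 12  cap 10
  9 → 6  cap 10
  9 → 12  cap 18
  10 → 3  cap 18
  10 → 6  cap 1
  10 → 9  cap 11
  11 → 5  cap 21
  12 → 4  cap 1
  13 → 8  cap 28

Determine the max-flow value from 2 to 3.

Maximum flow value: 34

augment #1: 2→6→3 bottleneck 4, total now 4
augment #2: 2→10→3 bottleneck 18, total now 22
augment #3: 2→10→6→3 bottleneck 1, total now 23
augment #4: 2→12→4→3 bottleneck 1, total now 24
augment #5: 2→10→9→6→3 bottleneck 10, total now 34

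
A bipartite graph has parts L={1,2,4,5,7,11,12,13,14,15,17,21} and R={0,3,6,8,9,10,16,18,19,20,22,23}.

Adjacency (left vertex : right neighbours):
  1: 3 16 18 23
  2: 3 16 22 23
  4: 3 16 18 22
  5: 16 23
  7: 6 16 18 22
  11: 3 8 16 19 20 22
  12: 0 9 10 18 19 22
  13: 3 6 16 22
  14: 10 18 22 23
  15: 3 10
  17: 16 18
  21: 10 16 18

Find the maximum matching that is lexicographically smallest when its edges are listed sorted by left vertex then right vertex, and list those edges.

Lex-smallest maximum matching: {(1,3), (2,16), (4,18), (5,23), (7,6), (11,8), (12,0), (13,22), (14,10)}

|M| = 9 (so the lex-smallest maximum matching has 9 edges)
process left vertices in ascending order; for each, take the smallest-labelled available neighbour that still permits 9 edges overall, or leave it unmatched if none does
lex-smallest matching: {1-3, 2-16, 4-18, 5-23, 7-6, 11-8, 12-0, 13-22, 14-10}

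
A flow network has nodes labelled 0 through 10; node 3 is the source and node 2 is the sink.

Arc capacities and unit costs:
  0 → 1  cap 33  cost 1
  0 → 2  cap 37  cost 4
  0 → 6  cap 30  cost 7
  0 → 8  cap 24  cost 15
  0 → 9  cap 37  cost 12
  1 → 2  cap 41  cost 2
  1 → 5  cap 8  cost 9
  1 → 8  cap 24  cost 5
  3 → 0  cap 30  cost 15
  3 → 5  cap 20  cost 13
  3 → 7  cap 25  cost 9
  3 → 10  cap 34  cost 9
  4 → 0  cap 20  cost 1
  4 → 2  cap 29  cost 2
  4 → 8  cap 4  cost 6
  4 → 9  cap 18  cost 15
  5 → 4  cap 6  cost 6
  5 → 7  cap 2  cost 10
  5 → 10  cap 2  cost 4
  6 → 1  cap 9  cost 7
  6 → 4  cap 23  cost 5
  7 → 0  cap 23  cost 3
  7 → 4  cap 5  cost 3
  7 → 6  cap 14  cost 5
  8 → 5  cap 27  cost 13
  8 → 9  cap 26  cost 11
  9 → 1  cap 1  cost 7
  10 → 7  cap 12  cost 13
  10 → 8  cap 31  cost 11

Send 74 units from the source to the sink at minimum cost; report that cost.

shortest-cost path #1: 3→7→4→2 push 5 @ unit cost 14 (adds 70)
shortest-cost path #2: 3→7→0→1→2 push 20 @ unit cost 15 (adds 300)
shortest-cost path #3: 3→0→1→2 push 13 @ unit cost 18 (adds 234)
shortest-cost path #4: 3→0→2 push 17 @ unit cost 19 (adds 323)
shortest-cost path #5: 3→5→4→2 push 6 @ unit cost 21 (adds 126)
shortest-cost path #6: 3→10→7→0→2 push 3 @ unit cost 29 (adds 87)
shortest-cost path #7: 3→10→7→6→4→2 push 9 @ unit cost 34 (adds 306)
shortest-cost path #8: 3→5→7→6→4→2 push 1 @ unit cost 35 (adds 35)
total cost = 1481

Minimum cost for 74 units: 1481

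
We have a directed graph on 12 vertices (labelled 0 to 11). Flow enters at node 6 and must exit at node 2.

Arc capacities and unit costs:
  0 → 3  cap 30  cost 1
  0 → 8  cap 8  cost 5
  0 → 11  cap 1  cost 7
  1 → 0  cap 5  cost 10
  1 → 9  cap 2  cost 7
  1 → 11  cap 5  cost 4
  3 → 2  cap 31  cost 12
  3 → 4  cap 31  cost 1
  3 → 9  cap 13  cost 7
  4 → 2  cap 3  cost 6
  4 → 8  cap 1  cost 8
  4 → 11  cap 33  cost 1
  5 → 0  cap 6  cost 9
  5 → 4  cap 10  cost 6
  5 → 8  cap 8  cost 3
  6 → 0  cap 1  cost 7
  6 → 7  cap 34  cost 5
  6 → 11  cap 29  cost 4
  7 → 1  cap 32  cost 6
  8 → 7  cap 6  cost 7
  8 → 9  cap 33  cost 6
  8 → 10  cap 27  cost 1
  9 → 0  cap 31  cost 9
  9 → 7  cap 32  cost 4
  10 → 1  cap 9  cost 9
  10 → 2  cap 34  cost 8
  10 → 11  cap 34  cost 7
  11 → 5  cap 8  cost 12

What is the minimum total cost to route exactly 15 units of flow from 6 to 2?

Minimum cost for 15 units: 439

shortest-cost path #1: 6→0→3→4→2 push 1 @ unit cost 15 (adds 15)
shortest-cost path #2: 6→11→5→8→10→2 push 8 @ unit cost 28 (adds 224)
shortest-cost path #3: 6→7→1→0→3→4→2 push 2 @ unit cost 29 (adds 58)
shortest-cost path #4: 6→7→1→0→3→2 push 3 @ unit cost 34 (adds 102)
shortest-cost path #5: 6→7→1→9→0→3→2 push 1 @ unit cost 40 (adds 40)
total cost = 439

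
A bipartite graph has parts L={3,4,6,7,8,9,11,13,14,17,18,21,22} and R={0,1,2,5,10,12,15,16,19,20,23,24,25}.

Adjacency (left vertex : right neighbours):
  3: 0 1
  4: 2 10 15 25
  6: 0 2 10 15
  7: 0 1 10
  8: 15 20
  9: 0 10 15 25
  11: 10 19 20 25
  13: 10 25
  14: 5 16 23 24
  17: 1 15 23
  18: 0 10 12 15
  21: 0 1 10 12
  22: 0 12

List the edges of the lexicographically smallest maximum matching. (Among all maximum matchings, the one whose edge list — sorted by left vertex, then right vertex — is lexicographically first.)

Lex-smallest maximum matching: {(3,0), (4,2), (6,10), (7,1), (8,20), (9,15), (11,19), (13,25), (14,5), (17,23), (18,12)}

|M| = 11 (so the lex-smallest maximum matching has 11 edges)
process left vertices in ascending order; for each, take the smallest-labelled available neighbour that still permits 11 edges overall, or leave it unmatched if none does
lex-smallest matching: {3-0, 4-2, 6-10, 7-1, 8-20, 9-15, 11-19, 13-25, 14-5, 17-23, 18-12}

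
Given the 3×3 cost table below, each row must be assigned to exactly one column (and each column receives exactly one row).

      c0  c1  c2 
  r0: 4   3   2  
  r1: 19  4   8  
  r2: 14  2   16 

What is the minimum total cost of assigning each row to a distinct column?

Minimum assignment cost: 14

optimal assignment: row0→col0 (cost 4), row1→col2 (cost 8), row2→col1 (cost 2)
total = 4 + 8 + 2 = 14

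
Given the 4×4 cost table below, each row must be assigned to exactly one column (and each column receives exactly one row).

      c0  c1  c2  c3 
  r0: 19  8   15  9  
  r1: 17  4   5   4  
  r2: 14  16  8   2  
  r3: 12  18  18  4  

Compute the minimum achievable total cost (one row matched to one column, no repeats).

Minimum assignment cost: 27

optimal assignment: row0→col1 (cost 8), row1→col2 (cost 5), row2→col3 (cost 2), row3→col0 (cost 12)
total = 8 + 5 + 2 + 12 = 27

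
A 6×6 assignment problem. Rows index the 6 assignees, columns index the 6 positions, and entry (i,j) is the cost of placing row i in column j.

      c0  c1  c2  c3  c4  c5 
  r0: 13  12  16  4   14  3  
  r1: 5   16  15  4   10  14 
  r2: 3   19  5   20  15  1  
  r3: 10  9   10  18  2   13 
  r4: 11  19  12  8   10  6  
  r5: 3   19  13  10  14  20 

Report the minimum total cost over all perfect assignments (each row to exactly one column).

Minimum assignment cost: 32

optimal assignment: row0→col1 (cost 12), row1→col3 (cost 4), row2→col2 (cost 5), row3→col4 (cost 2), row4→col5 (cost 6), row5→col0 (cost 3)
total = 12 + 4 + 5 + 2 + 6 + 3 = 32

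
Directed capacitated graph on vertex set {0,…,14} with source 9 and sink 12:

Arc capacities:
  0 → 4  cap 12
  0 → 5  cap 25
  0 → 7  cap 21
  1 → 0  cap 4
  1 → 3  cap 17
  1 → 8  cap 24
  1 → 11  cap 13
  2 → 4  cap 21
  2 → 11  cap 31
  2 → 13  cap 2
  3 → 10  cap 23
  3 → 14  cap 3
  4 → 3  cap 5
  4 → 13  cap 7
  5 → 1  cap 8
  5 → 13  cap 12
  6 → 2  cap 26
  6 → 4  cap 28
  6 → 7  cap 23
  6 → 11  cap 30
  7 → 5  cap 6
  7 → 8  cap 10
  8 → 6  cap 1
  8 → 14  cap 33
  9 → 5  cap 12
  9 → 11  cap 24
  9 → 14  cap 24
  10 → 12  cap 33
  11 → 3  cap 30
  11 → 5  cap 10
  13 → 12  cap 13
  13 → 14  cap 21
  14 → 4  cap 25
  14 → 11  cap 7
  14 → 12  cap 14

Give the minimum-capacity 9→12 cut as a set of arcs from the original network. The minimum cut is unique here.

Min-cut arcs: {(3,10), (13,12), (14,12)} (total capacity 50)

augment #1: 9→14→12 push 14
augment #2: 9→5→13→12 push 12
augment #3: 9→11→3→10→12 push 23
augment #4: 9→14→4→13→12 push 1
max flow = 50; residual-reachable set from 9 gives S-side
cut edges (S→T): {(3,10), (13,12), (14,12)} total cap 50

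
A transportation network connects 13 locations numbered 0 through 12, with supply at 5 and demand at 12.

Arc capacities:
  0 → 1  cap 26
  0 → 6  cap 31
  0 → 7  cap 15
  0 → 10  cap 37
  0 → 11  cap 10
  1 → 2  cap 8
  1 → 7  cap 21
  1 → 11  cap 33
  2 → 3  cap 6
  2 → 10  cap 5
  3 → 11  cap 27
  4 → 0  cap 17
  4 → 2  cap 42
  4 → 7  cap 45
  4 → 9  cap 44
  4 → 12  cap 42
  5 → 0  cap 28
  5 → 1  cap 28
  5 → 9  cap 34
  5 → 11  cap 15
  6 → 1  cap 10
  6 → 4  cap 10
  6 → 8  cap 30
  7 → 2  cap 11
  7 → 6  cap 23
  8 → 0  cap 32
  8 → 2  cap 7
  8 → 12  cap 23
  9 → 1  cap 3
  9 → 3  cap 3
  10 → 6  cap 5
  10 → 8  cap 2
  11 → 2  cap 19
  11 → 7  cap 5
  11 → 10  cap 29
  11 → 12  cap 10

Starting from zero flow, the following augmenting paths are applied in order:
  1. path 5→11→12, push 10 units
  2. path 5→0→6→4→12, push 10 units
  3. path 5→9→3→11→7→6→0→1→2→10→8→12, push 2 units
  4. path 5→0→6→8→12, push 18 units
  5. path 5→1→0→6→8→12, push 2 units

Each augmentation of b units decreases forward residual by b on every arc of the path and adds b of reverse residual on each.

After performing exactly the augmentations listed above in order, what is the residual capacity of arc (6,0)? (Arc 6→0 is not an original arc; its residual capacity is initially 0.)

Residual capacity of (6,0): 28

after path 1 (5→11→12, push 10): res(6,0)=0
after path 2 (5→0→6→4→12, push 10): res(6,0)=10
after path 3 (5→9→3→11→7→6→0→1→2→10→8→12, push 2): res(6,0)=8
after path 4 (5→0→6→8→12, push 18): res(6,0)=26
after path 5 (5→1→0→6→8→12, push 2): res(6,0)=28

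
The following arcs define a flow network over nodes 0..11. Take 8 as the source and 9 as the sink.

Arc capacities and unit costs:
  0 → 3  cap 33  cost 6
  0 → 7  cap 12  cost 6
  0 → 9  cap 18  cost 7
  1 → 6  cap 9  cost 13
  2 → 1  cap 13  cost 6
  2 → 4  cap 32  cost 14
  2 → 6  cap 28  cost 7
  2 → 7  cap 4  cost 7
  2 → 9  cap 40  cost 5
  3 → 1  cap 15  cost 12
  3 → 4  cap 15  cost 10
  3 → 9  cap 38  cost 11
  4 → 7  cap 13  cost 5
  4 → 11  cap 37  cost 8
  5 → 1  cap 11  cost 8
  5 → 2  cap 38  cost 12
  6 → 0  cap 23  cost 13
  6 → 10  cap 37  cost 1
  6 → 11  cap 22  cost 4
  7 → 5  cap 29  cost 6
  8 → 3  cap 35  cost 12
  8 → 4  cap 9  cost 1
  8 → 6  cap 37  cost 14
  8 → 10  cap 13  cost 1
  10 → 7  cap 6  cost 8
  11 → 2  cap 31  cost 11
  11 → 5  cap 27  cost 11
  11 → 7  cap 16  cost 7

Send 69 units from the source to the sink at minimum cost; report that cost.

shortest-cost path #1: 8→3→9 push 35 @ unit cost 23 (adds 805)
shortest-cost path #2: 8→4→11→2→9 push 9 @ unit cost 25 (adds 225)
shortest-cost path #3: 8→10→7→5→2→9 push 6 @ unit cost 32 (adds 192)
shortest-cost path #4: 8→6→0→9 push 18 @ unit cost 34 (adds 612)
shortest-cost path #5: 8→6→11→2→9 push 1 @ unit cost 34 (adds 34)
total cost = 1868

Minimum cost for 69 units: 1868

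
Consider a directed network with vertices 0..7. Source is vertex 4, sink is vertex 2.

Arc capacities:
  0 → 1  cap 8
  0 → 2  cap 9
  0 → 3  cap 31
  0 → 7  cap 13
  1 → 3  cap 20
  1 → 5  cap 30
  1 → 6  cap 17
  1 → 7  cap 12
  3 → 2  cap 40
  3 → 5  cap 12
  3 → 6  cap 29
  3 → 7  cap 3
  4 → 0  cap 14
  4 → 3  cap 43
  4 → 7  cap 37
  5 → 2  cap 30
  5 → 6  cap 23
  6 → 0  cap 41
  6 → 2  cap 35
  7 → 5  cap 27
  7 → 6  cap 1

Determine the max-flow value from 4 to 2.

augment #1: 4→0→2 bottleneck 9, total now 9
augment #2: 4→3→2 bottleneck 40, total now 49
augment #3: 4→3→5→2 bottleneck 3, total now 52
augment #4: 4→7→5→2 bottleneck 27, total now 79
augment #5: 4→7→6→2 bottleneck 1, total now 80
augment #6: 4→0→1→6→2 bottleneck 5, total now 85

Maximum flow value: 85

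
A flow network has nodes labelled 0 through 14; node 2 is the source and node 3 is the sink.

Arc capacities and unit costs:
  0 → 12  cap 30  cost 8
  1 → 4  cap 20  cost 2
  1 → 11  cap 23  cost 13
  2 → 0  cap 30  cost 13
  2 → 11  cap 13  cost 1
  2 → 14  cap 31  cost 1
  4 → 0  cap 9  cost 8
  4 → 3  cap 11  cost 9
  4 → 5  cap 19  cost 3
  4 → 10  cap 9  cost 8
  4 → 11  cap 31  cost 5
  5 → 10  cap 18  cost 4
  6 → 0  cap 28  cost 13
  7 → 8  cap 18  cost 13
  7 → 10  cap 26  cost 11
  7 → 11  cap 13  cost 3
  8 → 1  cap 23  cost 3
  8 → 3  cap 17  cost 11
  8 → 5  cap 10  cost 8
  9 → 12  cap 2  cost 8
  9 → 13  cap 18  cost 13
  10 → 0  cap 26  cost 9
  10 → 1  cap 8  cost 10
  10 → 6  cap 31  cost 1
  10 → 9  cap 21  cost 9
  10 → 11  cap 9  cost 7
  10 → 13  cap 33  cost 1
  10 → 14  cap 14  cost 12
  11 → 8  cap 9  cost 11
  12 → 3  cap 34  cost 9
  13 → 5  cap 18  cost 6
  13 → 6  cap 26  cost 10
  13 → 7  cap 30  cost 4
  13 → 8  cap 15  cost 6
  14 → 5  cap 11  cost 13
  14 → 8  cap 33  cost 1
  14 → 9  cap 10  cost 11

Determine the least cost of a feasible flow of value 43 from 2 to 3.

shortest-cost path #1: 2→14→8→3 push 17 @ unit cost 13 (adds 221)
shortest-cost path #2: 2→14→8→1→4→3 push 11 @ unit cost 16 (adds 176)
shortest-cost path #3: 2→14→9→12→3 push 2 @ unit cost 29 (adds 58)
shortest-cost path #4: 2→0→12→3 push 13 @ unit cost 30 (adds 390)
total cost = 845

Minimum cost for 43 units: 845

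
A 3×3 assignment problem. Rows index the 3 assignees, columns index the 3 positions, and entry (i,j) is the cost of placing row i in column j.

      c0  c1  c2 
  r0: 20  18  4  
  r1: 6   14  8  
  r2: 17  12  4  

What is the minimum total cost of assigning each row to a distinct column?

optimal assignment: row0→col2 (cost 4), row1→col0 (cost 6), row2→col1 (cost 12)
total = 4 + 6 + 12 = 22

Minimum assignment cost: 22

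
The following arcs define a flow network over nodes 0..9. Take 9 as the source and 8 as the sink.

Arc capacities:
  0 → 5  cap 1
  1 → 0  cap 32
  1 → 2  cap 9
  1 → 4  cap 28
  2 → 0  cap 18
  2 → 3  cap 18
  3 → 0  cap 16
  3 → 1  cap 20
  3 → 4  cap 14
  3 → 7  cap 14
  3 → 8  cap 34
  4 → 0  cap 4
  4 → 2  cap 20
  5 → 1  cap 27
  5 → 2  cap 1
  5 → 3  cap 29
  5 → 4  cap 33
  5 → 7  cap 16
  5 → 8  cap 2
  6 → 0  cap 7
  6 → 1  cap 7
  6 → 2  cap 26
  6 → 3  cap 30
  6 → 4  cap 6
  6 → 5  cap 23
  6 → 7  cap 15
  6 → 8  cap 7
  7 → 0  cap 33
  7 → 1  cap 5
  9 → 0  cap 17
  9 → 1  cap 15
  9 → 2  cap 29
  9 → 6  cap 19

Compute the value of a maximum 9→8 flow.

Maximum flow value: 38

augment #1: 9→6→8 bottleneck 7, total now 7
augment #2: 9→0→5→8 bottleneck 1, total now 8
augment #3: 9→2→3→8 bottleneck 18, total now 26
augment #4: 9→6→3→8 bottleneck 12, total now 38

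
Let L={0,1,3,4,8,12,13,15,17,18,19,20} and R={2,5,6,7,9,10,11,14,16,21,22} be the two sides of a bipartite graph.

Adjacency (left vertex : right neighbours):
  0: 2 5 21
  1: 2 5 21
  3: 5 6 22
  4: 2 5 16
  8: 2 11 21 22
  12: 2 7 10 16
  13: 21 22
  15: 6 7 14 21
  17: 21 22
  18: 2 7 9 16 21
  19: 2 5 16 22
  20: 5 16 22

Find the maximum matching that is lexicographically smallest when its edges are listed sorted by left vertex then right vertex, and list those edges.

Lex-smallest maximum matching: {(0,2), (1,5), (3,6), (4,16), (8,11), (12,7), (13,21), (15,14), (17,22), (18,9)}

|M| = 10 (so the lex-smallest maximum matching has 10 edges)
process left vertices in ascending order; for each, take the smallest-labelled available neighbour that still permits 10 edges overall, or leave it unmatched if none does
lex-smallest matching: {0-2, 1-5, 3-6, 4-16, 8-11, 12-7, 13-21, 15-14, 17-22, 18-9}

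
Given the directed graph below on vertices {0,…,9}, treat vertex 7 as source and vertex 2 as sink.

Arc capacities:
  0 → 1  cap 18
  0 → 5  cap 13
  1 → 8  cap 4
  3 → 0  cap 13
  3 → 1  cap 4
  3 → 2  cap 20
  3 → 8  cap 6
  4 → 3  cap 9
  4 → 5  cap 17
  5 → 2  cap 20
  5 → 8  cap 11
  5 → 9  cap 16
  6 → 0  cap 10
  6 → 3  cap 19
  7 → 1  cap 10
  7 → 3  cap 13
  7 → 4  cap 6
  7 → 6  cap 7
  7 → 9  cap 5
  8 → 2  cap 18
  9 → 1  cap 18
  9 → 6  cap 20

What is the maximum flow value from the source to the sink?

Maximum flow value: 35

augment #1: 7→3→2 bottleneck 13, total now 13
augment #2: 7→1→8→2 bottleneck 4, total now 17
augment #3: 7→4→3→2 bottleneck 6, total now 23
augment #4: 7→6→3→2 bottleneck 1, total now 24
augment #5: 7→6→0→5→2 bottleneck 6, total now 30
augment #6: 7→9→6→0→5→2 bottleneck 4, total now 34
augment #7: 7→9→6→3→8→2 bottleneck 1, total now 35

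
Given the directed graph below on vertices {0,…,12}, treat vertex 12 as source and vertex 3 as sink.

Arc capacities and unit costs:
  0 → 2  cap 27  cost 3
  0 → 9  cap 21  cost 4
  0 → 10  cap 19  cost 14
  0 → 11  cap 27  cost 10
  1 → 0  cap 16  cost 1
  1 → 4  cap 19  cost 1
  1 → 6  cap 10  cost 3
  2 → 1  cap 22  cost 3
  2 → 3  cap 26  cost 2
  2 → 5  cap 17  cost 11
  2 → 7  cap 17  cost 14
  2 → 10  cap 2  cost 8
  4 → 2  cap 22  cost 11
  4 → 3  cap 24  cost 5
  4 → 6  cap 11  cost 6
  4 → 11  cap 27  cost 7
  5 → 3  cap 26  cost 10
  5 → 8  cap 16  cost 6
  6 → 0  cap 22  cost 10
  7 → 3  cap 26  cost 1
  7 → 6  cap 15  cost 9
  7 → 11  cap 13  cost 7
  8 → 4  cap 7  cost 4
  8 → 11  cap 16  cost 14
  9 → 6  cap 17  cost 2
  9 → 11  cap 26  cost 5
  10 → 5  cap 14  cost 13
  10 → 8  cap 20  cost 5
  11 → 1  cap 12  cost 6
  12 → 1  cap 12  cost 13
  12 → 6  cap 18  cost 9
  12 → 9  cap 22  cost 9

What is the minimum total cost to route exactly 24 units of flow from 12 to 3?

shortest-cost path #1: 12→1→4→3 push 12 @ unit cost 19 (adds 228)
shortest-cost path #2: 12→6→0→2→3 push 12 @ unit cost 24 (adds 288)
total cost = 516

Minimum cost for 24 units: 516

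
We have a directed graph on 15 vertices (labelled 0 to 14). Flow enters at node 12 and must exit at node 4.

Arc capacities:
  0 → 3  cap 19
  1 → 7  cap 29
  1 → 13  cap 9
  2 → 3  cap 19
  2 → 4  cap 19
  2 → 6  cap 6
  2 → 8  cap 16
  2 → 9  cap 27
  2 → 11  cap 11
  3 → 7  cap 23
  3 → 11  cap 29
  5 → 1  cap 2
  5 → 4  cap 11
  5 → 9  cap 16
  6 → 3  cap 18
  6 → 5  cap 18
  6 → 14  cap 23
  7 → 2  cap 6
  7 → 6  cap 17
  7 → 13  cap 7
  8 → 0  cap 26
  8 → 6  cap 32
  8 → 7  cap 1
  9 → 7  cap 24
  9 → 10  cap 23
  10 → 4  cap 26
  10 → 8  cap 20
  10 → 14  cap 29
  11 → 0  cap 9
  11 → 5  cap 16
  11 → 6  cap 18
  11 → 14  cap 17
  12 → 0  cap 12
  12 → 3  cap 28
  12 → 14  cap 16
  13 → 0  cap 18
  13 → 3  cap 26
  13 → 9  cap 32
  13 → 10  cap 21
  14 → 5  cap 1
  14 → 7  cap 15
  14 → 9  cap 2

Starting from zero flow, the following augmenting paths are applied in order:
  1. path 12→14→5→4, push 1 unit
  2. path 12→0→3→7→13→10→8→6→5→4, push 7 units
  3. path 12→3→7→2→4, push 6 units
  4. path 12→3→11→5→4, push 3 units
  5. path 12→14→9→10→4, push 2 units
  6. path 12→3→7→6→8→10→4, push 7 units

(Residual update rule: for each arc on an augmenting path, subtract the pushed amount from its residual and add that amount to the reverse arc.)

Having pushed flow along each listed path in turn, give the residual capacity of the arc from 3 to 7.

after path 1 (12→14→5→4, push 1): res(3,7)=23
after path 2 (12→0→3→7→13→10→8→6→5→4, push 7): res(3,7)=16
after path 3 (12→3→7→2→4, push 6): res(3,7)=10
after path 4 (12→3→11→5→4, push 3): res(3,7)=10
after path 5 (12→14→9→10→4, push 2): res(3,7)=10
after path 6 (12→3→7→6→8→10→4, push 7): res(3,7)=3

Residual capacity of (3,7): 3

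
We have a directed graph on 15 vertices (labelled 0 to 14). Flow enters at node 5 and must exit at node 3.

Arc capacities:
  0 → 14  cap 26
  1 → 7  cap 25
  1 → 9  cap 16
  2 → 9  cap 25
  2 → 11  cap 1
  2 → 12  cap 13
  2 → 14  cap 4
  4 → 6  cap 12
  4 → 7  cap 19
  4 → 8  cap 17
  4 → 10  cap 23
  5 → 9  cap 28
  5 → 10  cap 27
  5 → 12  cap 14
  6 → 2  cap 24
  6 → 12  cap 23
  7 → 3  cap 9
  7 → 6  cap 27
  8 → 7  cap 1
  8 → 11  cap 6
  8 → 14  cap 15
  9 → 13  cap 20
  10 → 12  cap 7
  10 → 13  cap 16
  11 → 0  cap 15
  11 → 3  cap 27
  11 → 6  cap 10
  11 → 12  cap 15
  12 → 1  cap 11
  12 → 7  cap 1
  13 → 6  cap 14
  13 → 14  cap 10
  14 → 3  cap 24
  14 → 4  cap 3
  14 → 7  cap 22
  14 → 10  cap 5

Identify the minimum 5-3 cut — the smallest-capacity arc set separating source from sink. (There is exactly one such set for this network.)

augment #1: 5→12→7→3 push 1
augment #2: 5→9→13→14→3 push 10
augment #3: 5→12→1→7→3 push 8
augment #4: 5→9→13→6→2→11→3 push 1
augment #5: 5→9→13→6→2→14→3 push 4
max flow = 24; residual-reachable set from 5 gives S-side
cut edges (S→T): {(2,11), (2,14), (7,3), (13,14)} total cap 24

Min-cut arcs: {(2,11), (2,14), (7,3), (13,14)} (total capacity 24)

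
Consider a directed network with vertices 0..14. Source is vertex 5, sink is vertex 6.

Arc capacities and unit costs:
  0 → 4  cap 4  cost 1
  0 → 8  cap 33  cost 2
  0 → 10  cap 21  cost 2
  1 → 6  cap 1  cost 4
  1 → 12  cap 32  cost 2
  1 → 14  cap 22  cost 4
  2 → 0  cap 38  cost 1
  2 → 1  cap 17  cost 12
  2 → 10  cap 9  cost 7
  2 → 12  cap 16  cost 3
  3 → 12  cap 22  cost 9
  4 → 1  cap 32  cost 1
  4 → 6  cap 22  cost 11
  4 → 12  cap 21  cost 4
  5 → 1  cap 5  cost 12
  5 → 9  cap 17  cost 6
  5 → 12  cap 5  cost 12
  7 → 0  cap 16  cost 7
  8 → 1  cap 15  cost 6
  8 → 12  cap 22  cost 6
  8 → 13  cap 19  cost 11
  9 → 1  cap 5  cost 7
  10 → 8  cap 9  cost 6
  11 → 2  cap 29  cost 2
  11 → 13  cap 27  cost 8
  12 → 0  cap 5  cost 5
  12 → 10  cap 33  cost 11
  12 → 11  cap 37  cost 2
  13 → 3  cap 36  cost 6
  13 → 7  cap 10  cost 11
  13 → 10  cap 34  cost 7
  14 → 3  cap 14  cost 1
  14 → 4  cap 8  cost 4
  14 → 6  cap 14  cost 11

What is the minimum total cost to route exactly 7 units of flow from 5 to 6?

Minimum cost for 7 units: 180

shortest-cost path #1: 5→1→6 push 1 @ unit cost 16 (adds 16)
shortest-cost path #2: 5→1→14→6 push 4 @ unit cost 27 (adds 108)
shortest-cost path #3: 5→9→1→14→6 push 2 @ unit cost 28 (adds 56)
total cost = 180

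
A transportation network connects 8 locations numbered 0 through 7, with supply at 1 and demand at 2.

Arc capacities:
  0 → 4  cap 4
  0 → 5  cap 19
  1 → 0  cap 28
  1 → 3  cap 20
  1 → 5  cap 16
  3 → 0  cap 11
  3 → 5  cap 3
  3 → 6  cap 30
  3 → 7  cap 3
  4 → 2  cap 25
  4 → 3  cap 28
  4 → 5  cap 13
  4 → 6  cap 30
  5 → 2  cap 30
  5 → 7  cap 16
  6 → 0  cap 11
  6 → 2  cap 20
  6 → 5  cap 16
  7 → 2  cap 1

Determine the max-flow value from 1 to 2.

augment #1: 1→5→2 bottleneck 16, total now 16
augment #2: 1→0→4→2 bottleneck 4, total now 20
augment #3: 1→0→5→2 bottleneck 14, total now 34
augment #4: 1→3→6→2 bottleneck 20, total now 54
augment #5: 1→0→5→7→2 bottleneck 1, total now 55

Maximum flow value: 55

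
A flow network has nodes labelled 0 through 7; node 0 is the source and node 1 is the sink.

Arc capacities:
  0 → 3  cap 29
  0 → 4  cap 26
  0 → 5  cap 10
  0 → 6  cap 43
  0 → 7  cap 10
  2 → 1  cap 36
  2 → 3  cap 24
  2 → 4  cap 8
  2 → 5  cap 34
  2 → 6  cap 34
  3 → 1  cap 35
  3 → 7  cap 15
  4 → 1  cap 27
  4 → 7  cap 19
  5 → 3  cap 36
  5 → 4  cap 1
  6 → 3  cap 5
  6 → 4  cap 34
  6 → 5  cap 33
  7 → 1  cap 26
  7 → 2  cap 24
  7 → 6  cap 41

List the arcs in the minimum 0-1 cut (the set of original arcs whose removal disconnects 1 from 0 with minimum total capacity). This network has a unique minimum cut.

Min-cut arcs: {(0,7), (3,1), (3,7), (4,1), (4,7)} (total capacity 106)

augment #1: 0→3→1 push 29
augment #2: 0→4→1 push 26
augment #3: 0→7→1 push 10
augment #4: 0→5→3→1 push 6
augment #5: 0→5→4→1 push 1
augment #6: 0→5→3→7→1 push 3
augment #7: 0→6→3→7→1 push 5
augment #8: 0→6→4→7→1 push 8
augment #9: 0→6→4→7→2→1 push 11
augment #10: 0→6→5→3→7→2→1 push 7
max flow = 106; residual-reachable set from 0 gives S-side
cut edges (S→T): {(0,7), (3,1), (3,7), (4,1), (4,7)} total cap 106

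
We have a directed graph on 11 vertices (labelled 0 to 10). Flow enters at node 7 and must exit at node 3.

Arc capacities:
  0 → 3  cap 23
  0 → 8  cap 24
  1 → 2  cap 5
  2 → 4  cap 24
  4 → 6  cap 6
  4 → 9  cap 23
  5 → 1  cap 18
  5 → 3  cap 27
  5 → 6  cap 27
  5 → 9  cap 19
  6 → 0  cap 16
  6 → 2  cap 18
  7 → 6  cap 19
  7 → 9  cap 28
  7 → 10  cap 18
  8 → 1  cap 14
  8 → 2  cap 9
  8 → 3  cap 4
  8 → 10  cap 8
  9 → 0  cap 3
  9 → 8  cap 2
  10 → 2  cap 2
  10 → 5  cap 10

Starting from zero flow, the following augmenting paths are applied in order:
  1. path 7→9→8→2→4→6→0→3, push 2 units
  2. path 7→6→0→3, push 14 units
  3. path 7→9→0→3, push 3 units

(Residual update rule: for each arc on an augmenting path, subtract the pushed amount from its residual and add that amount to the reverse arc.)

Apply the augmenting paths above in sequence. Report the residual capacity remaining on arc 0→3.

Residual capacity of (0,3): 4

after path 1 (7→9→8→2→4→6→0→3, push 2): res(0,3)=21
after path 2 (7→6→0→3, push 14): res(0,3)=7
after path 3 (7→9→0→3, push 3): res(0,3)=4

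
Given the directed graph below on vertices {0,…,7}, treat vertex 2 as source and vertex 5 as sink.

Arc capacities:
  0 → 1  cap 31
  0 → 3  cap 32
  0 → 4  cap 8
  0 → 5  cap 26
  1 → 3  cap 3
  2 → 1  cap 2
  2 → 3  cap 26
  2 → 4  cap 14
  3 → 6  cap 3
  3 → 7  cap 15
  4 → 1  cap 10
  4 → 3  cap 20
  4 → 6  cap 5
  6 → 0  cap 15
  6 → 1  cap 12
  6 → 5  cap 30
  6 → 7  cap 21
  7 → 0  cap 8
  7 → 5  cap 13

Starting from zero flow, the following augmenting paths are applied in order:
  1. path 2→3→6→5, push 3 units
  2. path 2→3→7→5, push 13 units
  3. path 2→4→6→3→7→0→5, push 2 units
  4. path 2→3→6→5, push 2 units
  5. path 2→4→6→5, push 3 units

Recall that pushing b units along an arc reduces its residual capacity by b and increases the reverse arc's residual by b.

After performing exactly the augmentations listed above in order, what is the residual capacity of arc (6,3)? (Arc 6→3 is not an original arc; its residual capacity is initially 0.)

Residual capacity of (6,3): 3

after path 1 (2→3→6→5, push 3): res(6,3)=3
after path 2 (2→3→7→5, push 13): res(6,3)=3
after path 3 (2→4→6→3→7→0→5, push 2): res(6,3)=1
after path 4 (2→3→6→5, push 2): res(6,3)=3
after path 5 (2→4→6→5, push 3): res(6,3)=3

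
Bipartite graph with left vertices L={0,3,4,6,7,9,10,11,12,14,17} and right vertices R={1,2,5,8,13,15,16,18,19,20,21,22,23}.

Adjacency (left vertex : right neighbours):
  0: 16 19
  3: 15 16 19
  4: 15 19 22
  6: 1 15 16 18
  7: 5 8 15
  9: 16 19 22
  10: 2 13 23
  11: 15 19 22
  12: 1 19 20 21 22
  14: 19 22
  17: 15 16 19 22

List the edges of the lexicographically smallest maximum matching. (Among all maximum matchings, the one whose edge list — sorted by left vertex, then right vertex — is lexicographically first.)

Lex-smallest maximum matching: {(0,16), (3,15), (4,19), (6,1), (7,5), (9,22), (10,2), (12,20)}

|M| = 8 (so the lex-smallest maximum matching has 8 edges)
process left vertices in ascending order; for each, take the smallest-labelled available neighbour that still permits 8 edges overall, or leave it unmatched if none does
lex-smallest matching: {0-16, 3-15, 4-19, 6-1, 7-5, 9-22, 10-2, 12-20}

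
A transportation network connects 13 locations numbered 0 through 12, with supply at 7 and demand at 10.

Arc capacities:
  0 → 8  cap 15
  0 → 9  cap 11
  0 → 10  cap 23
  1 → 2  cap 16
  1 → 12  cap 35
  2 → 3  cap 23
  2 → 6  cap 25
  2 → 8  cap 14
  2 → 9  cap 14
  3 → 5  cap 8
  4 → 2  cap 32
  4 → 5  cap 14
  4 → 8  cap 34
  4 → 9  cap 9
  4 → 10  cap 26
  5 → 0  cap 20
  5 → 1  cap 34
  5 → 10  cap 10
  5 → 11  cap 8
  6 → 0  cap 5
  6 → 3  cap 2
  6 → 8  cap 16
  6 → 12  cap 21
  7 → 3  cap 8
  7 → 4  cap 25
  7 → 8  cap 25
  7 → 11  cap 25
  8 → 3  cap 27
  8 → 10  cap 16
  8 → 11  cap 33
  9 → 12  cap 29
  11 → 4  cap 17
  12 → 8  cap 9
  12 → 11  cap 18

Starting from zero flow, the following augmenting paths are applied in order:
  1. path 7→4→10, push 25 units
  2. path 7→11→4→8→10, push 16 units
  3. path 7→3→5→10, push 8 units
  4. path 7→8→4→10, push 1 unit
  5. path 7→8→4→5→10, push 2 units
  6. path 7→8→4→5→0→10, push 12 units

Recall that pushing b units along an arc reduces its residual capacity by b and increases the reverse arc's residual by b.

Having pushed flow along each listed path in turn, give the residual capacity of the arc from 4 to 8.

after path 1 (7→4→10, push 25): res(4,8)=34
after path 2 (7→11→4→8→10, push 16): res(4,8)=18
after path 3 (7→3→5→10, push 8): res(4,8)=18
after path 4 (7→8→4→10, push 1): res(4,8)=19
after path 5 (7→8→4→5→10, push 2): res(4,8)=21
after path 6 (7→8→4→5→0→10, push 12): res(4,8)=33

Residual capacity of (4,8): 33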